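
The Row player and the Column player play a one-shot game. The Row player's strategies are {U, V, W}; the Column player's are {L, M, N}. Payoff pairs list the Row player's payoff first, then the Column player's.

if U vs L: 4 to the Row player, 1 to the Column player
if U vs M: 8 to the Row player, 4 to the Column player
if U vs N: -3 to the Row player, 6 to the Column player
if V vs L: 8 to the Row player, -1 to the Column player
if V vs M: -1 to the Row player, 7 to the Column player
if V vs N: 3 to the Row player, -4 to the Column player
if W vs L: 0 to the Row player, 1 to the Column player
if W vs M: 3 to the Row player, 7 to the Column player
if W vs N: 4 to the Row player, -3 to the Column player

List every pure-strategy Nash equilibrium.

No pure-strategy Nash equilibrium

Find each player's best response to every opponent strategy; NE are the intersections.
The Row player's best responses — vs L: V (payoff 8); vs M: U (payoff 8); vs N: W (payoff 4).
The Column player's best responses — vs U: N (payoff 6); vs V: M (payoff 7); vs W: M (payoff 7).
No cell has both players best-responding. For instance, the Row player's best reply to L is V, but against V the Column player prefers M over L.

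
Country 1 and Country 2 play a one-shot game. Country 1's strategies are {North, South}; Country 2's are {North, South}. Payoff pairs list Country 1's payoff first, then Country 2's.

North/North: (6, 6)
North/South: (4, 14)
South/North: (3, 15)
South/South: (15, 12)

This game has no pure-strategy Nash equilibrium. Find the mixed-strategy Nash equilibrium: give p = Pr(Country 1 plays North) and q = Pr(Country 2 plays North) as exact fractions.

Each player's mixing probability is pinned down by making the *other* player indifferent.
Country 2 indifferent between North and South: p·6 + (1−p)·15 = p·14 + (1−p)·12 ⟹ 15 + (-9)p = 12 + 2p ⟹ p = 3/11.
Country 1 indifferent between North and South: q·6 + (1−q)·4 = q·3 + (1−q)·15 ⟹ 4 + 2q = 15 + (-12)q ⟹ q = 11/14.

p = 3/11, q = 11/14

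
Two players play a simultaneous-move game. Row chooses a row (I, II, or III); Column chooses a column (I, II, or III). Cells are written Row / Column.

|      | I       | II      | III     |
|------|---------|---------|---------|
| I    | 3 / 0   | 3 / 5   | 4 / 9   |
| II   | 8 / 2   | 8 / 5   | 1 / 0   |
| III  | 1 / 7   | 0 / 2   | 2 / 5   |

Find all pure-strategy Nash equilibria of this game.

A profile is a Nash equilibrium when each player is best-responding to the other.
Row's best responses — vs I: II (payoff 8); vs II: II (payoff 8); vs III: I (payoff 4).
Column's best responses — vs I: III (payoff 9); vs II: II (payoff 5); vs III: I (payoff 7).
Mutual best responses occur at (I, III) and (II, II); at each, neither player gains by switching.

(I, III) and (II, II)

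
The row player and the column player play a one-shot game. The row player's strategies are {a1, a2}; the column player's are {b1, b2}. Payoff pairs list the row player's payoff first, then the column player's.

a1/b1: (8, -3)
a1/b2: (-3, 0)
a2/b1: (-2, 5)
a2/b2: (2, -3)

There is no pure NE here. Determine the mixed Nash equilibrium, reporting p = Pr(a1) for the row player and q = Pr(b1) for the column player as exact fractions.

p = 8/11, q = 1/3

Each player's mixing probability is pinned down by making the *other* player indifferent.
The column player indifferent between b1 and b2: p·(-3) + (1−p)·5 = p·0 + (1−p)·(-3) ⟹ 5 + (-8)p = (-3) + 3p ⟹ p = 8/11.
The row player indifferent between a1 and a2: q·8 + (1−q)·(-3) = q·(-2) + (1−q)·2 ⟹ (-3) + 11q = 2 + (-4)q ⟹ q = 1/3.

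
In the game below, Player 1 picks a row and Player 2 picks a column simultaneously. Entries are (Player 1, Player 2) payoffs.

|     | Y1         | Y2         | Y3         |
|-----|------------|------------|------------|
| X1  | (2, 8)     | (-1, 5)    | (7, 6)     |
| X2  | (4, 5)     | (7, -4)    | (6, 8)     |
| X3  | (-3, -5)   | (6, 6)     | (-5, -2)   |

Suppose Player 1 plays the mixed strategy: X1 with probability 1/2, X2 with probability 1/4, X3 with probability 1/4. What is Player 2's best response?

Y3

Compute Player 2's expected payoff from each pure strategy against the given mix.
Y1: (1/2)·8 + (1/4)·5 + (1/4)·(-5) = 4
Y2: (1/2)·5 + (1/4)·(-4) + (1/4)·6 = 3
Y3: (1/2)·6 + (1/4)·8 + (1/4)·(-2) = 9/2
Highest expected payoff is 9/2, from Y3.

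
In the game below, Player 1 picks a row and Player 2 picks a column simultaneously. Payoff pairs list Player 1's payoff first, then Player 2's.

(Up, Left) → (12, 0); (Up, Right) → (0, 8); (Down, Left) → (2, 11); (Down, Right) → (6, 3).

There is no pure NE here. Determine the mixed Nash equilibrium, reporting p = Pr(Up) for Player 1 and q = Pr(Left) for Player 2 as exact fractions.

Each player's mixing probability is pinned down by making the *other* player indifferent.
Player 2 indifferent between Left and Right: p·0 + (1−p)·11 = p·8 + (1−p)·3 ⟹ 11 + (-11)p = 3 + 5p ⟹ p = 1/2.
Player 1 indifferent between Up and Down: q·12 + (1−q)·0 = q·2 + (1−q)·6 ⟹ 0 + 12q = 6 + (-4)q ⟹ q = 3/8.

p = 1/2, q = 3/8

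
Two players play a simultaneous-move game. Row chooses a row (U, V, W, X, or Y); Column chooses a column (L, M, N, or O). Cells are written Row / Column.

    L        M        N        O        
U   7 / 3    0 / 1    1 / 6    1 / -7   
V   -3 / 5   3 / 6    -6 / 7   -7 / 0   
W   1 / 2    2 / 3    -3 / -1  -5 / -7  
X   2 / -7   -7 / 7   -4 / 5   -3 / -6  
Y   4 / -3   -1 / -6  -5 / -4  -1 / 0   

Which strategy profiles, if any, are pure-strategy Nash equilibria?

Find each player's best response to every opponent strategy; NE are the intersections.
Row's best responses — vs L: U (payoff 7); vs M: V (payoff 3); vs N: U (payoff 1); vs O: U (payoff 1).
Column's best responses — vs U: N (payoff 6); vs V: N (payoff 7); vs W: M (payoff 3); vs X: M (payoff 7); vs Y: O (payoff 0).
The only mutual best response is (U, N); neither player gains by switching there.

(U, N)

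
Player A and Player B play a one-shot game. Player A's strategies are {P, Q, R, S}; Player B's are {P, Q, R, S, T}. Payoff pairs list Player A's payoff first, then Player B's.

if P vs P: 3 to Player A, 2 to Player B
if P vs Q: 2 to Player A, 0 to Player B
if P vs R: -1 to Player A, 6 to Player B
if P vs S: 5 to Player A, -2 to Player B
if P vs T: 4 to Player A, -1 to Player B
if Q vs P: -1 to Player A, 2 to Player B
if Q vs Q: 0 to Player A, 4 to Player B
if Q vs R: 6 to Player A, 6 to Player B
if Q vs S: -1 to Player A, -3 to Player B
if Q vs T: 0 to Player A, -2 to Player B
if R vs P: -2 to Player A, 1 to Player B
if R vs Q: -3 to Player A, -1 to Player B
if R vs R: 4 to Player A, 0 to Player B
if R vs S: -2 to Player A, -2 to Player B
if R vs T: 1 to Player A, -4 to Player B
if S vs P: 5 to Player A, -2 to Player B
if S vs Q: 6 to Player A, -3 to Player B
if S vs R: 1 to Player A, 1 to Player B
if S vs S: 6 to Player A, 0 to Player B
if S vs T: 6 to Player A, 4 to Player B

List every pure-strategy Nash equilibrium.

Find each player's best response to every opponent strategy; NE are the intersections.
Player A's best responses — vs P: S (payoff 5); vs Q: S (payoff 6); vs R: Q (payoff 6); vs S: S (payoff 6); vs T: S (payoff 6).
Player B's best responses — vs P: R (payoff 6); vs Q: R (payoff 6); vs R: P (payoff 1); vs S: T (payoff 4).
Mutual best responses occur at (Q, R) and (S, T); at each, neither player gains by switching.

(Q, R) and (S, T)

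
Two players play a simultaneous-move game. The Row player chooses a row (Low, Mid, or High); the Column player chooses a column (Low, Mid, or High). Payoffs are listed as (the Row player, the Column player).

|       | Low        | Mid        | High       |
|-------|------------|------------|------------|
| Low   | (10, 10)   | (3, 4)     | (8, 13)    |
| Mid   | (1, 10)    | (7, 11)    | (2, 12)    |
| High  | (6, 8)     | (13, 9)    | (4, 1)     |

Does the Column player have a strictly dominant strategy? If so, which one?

A strategy is strictly dominant if it gives the Column player a strictly higher payoff than every other strategy, against every choice by the opponent.
Low is not dominant: against Low, High gives 13 > 10.
Mid is not dominant: against Low, Low gives 10 > 4.
High is not dominant: against High, Low gives 8 > 1.
No single strategy is best against every opponent action.

None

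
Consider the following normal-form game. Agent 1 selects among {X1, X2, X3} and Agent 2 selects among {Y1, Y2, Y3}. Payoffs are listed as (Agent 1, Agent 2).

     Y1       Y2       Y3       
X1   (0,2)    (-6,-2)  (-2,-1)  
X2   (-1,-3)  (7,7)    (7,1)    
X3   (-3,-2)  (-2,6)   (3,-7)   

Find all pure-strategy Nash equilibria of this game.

(X1, Y1) and (X2, Y2)

Find each player's best response to every opponent strategy; NE are the intersections.
Agent 1's best responses — vs Y1: X1 (payoff 0); vs Y2: X2 (payoff 7); vs Y3: X2 (payoff 7).
Agent 2's best responses — vs X1: Y1 (payoff 2); vs X2: Y2 (payoff 7); vs X3: Y2 (payoff 6).
Mutual best responses occur at (X1, Y1) and (X2, Y2); at each, neither player gains by switching.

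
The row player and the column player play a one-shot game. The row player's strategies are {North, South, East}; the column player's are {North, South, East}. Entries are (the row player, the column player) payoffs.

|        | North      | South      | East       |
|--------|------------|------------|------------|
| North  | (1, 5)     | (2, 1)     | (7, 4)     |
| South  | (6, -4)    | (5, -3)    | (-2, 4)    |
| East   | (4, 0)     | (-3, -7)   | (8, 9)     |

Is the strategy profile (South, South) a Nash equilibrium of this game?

Holding the column player at South: the row player gets 5 from South, versus 2 from North, -3 from East. No profitable deviation for the row player.
Holding the row player at South: the column player gets -3 from South but could get 4 by switching to East. The column player has a profitable deviation.

No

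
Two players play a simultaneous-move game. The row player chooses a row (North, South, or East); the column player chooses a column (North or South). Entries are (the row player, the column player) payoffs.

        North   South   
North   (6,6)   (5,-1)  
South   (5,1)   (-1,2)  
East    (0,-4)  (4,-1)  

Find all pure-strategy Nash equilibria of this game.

Check mutual best responses: a cell is a NE iff neither player can gain by unilaterally deviating.
The row player's best responses — vs North: North (payoff 6); vs South: North (payoff 5).
The column player's best responses — vs North: North (payoff 6); vs South: South (payoff 2); vs East: South (payoff -1).
The only mutual best response is (North, North); neither player gains by switching there.

(North, North)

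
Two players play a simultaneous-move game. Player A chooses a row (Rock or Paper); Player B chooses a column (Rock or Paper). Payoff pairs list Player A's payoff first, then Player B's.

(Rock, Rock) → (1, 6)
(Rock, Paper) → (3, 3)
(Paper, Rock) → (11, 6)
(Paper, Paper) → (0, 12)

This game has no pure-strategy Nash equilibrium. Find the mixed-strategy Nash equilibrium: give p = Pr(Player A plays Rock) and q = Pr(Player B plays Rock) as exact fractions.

p = 2/3, q = 3/13

In a mixed NE each player is indifferent between their pure strategies, so the opponent's mix sets the indifference.
Player B indifferent between Rock and Paper: p·6 + (1−p)·6 = p·3 + (1−p)·12 ⟹ 6 + 0p = 12 + (-9)p ⟹ p = 2/3.
Player A indifferent between Rock and Paper: q·1 + (1−q)·3 = q·11 + (1−q)·0 ⟹ 3 + (-2)q = 0 + 11q ⟹ q = 3/13.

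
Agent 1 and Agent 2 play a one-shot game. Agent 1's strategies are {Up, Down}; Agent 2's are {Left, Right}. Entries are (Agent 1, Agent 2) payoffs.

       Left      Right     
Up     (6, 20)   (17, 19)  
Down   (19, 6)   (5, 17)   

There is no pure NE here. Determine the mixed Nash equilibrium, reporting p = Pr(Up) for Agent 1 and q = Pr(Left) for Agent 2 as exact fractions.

In a mixed NE each player is indifferent between their pure strategies, so the opponent's mix sets the indifference.
Agent 2 indifferent between Left and Right: p·20 + (1−p)·6 = p·19 + (1−p)·17 ⟹ 6 + 14p = 17 + 2p ⟹ p = 11/12.
Agent 1 indifferent between Up and Down: q·6 + (1−q)·17 = q·19 + (1−q)·5 ⟹ 17 + (-11)q = 5 + 14q ⟹ q = 12/25.

p = 11/12, q = 12/25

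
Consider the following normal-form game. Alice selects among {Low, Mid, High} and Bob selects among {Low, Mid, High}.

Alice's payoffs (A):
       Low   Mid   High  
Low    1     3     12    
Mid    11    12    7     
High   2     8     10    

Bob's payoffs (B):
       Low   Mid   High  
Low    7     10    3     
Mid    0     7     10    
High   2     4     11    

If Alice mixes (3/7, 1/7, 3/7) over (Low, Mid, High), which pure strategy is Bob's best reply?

High

Compute Bob's expected payoff from each pure strategy against the given mix.
Low: (3/7)·7 + (1/7)·0 + (3/7)·2 = 27/7
Mid: (3/7)·10 + (1/7)·7 + (3/7)·4 = 7
High: (3/7)·3 + (1/7)·10 + (3/7)·11 = 52/7
Highest expected payoff is 52/7, from High.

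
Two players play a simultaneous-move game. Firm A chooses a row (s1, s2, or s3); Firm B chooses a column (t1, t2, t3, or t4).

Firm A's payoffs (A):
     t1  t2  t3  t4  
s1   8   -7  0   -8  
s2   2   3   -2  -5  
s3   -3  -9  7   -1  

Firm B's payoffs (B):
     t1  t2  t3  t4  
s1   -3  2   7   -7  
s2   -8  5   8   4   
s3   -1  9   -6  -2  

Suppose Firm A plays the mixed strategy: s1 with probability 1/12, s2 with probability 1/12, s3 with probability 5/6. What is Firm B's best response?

Compute Firm B's expected payoff from each pure strategy against the given mix.
t1: (1/12)·(-3) + (1/12)·(-8) + (5/6)·(-1) = -7/4
t2: (1/12)·2 + (1/12)·5 + (5/6)·9 = 97/12
t3: (1/12)·7 + (1/12)·8 + (5/6)·(-6) = -15/4
t4: (1/12)·(-7) + (1/12)·4 + (5/6)·(-2) = -23/12
Highest expected payoff is 97/12, from t2.

t2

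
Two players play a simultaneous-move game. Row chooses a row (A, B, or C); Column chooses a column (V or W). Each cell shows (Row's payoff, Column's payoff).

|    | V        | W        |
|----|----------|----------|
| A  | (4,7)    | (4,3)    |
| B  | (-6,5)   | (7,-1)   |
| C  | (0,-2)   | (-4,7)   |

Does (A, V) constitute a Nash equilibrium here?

Holding Column at V: Row gets 4 from A, versus -6 from B, 0 from C. No profitable deviation for Row.
Holding Row at A: Column gets 7 from V, versus 3 from W. No profitable deviation for Column either.

Yes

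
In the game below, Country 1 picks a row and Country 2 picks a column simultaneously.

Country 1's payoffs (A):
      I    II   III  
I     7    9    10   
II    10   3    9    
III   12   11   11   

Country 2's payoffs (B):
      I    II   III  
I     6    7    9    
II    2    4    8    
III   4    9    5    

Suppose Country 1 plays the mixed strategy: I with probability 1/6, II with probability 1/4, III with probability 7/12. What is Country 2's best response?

II

Country 2's best reply maximizes expected payoff against the mix.
I: (1/6)·6 + (1/4)·2 + (7/12)·4 = 23/6
II: (1/6)·7 + (1/4)·4 + (7/12)·9 = 89/12
III: (1/6)·9 + (1/4)·8 + (7/12)·5 = 77/12
Highest expected payoff is 89/12, from II.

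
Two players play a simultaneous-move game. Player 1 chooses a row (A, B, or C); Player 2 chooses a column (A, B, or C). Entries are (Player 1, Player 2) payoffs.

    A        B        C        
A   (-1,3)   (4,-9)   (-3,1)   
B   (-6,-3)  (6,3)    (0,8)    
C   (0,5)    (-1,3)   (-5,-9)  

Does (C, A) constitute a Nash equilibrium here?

Yes

Holding Player 2 at A: Player 1 gets 0 from C, versus -1 from A, -6 from B. No profitable deviation for Player 1.
Holding Player 1 at C: Player 2 gets 5 from A, versus 3 from B, -9 from C. No profitable deviation for Player 2 either.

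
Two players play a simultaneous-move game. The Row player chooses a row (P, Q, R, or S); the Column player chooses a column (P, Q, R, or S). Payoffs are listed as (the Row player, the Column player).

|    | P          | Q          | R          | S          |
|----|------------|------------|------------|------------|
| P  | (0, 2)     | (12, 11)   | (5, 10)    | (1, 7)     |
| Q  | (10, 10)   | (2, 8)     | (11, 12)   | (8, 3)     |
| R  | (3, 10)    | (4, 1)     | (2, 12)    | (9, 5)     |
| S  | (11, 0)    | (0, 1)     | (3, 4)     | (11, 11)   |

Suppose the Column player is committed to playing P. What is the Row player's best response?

S

With the Column player fixed at P, the Row player's payoffs are: P → 0, Q → 10, R → 3, S → 11.
The maximum is 11, achieved by S.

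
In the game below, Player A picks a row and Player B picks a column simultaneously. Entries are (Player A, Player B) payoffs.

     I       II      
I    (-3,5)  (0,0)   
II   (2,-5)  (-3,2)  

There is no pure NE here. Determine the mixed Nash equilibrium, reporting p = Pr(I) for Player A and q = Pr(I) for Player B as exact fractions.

In a mixed NE each player is indifferent between their pure strategies, so the opponent's mix sets the indifference.
Player B indifferent between I and II: p·5 + (1−p)·(-5) = p·0 + (1−p)·2 ⟹ (-5) + 10p = 2 + (-2)p ⟹ p = 7/12.
Player A indifferent between I and II: q·(-3) + (1−q)·0 = q·2 + (1−q)·(-3) ⟹ 0 + (-3)q = (-3) + 5q ⟹ q = 3/8.

p = 7/12, q = 3/8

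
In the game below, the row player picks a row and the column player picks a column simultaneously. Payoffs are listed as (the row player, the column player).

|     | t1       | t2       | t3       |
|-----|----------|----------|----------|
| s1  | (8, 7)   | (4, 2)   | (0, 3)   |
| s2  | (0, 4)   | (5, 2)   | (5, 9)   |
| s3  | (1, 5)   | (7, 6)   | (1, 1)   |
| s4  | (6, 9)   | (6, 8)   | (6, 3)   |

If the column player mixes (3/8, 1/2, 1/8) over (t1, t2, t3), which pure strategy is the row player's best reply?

The row player's best reply maximizes expected payoff against the mix.
s1: (3/8)·8 + (1/2)·4 + (1/8)·0 = 5
s2: (3/8)·0 + (1/2)·5 + (1/8)·5 = 25/8
s3: (3/8)·1 + (1/2)·7 + (1/8)·1 = 4
s4: (3/8)·6 + (1/2)·6 + (1/8)·6 = 6
Highest expected payoff is 6, from s4.

s4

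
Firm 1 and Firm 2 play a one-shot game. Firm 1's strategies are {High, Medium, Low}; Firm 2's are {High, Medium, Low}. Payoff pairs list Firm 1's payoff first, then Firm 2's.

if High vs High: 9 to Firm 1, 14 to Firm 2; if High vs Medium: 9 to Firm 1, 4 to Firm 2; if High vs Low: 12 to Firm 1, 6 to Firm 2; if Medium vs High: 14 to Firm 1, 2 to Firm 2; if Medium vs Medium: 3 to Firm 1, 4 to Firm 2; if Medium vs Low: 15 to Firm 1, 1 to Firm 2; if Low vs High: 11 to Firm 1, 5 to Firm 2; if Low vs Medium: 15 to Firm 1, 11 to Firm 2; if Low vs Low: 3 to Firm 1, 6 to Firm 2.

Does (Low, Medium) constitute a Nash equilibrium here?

Holding Firm 2 at Medium: Firm 1 gets 15 from Low, versus 9 from High, 3 from Medium. No profitable deviation for Firm 1.
Holding Firm 1 at Low: Firm 2 gets 11 from Medium, versus 5 from High, 6 from Low. No profitable deviation for Firm 2 either.

Yes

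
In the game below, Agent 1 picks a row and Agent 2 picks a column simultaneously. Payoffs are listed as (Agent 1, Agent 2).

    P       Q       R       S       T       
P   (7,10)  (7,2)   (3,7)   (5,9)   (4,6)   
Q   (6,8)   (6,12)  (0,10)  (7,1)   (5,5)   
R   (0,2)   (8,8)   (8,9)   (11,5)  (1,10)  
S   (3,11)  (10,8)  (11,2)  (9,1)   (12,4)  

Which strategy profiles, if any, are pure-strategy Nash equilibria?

A profile is a Nash equilibrium when each player is best-responding to the other.
Agent 1's best responses — vs P: P (payoff 7); vs Q: S (payoff 10); vs R: S (payoff 11); vs S: R (payoff 11); vs T: S (payoff 12).
Agent 2's best responses — vs P: P (payoff 10); vs Q: Q (payoff 12); vs R: T (payoff 10); vs S: P (payoff 11).
The only mutual best response is (P, P); neither player gains by switching there.

(P, P)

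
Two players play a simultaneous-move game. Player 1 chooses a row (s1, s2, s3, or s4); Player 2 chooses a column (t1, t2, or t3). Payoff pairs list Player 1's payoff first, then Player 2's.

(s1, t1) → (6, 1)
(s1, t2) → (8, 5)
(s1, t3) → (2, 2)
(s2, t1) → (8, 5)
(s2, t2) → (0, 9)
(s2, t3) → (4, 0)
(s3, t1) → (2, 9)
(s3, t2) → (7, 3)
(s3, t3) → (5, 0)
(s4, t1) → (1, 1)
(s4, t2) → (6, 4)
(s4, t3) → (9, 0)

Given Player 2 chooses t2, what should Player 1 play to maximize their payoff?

s1

With Player 2 fixed at t2, Player 1's payoffs are: s1 → 8, s2 → 0, s3 → 7, s4 → 6.
The maximum is 8, achieved by s1.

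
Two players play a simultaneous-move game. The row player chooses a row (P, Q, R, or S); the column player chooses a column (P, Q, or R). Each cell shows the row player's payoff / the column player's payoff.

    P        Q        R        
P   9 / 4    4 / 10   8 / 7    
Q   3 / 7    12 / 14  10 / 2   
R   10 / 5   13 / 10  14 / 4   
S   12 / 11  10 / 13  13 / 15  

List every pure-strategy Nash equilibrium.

Find each player's best response to every opponent strategy; NE are the intersections.
The row player's best responses — vs P: S (payoff 12); vs Q: R (payoff 13); vs R: R (payoff 14).
The column player's best responses — vs P: Q (payoff 10); vs Q: Q (payoff 14); vs R: Q (payoff 10); vs S: R (payoff 15).
The only mutual best response is (R, Q); neither player gains by switching there.

(R, Q)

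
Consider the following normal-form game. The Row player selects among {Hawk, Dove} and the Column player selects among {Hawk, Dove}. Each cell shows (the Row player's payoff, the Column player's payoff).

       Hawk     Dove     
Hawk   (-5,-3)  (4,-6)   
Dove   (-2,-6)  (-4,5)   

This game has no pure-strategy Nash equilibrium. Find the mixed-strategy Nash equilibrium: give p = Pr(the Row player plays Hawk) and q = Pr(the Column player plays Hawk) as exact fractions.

In a mixed NE each player is indifferent between their pure strategies, so the opponent's mix sets the indifference.
The Column player indifferent between Hawk and Dove: p·(-3) + (1−p)·(-6) = p·(-6) + (1−p)·5 ⟹ (-6) + 3p = 5 + (-11)p ⟹ p = 11/14.
The Row player indifferent between Hawk and Dove: q·(-5) + (1−q)·4 = q·(-2) + (1−q)·(-4) ⟹ 4 + (-9)q = (-4) + 2q ⟹ q = 8/11.

p = 11/14, q = 8/11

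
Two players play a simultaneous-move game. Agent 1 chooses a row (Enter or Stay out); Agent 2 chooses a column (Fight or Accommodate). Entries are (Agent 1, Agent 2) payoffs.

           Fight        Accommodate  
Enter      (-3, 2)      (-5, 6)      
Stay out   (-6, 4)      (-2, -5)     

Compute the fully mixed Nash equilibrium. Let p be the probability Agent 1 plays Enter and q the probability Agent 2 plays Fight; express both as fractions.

p = 9/13, q = 1/2

In a mixed NE each player is indifferent between their pure strategies, so the opponent's mix sets the indifference.
Agent 2 indifferent between Fight and Accommodate: p·2 + (1−p)·4 = p·6 + (1−p)·(-5) ⟹ 4 + (-2)p = (-5) + 11p ⟹ p = 9/13.
Agent 1 indifferent between Enter and Stay out: q·(-3) + (1−q)·(-5) = q·(-6) + (1−q)·(-2) ⟹ (-5) + 2q = (-2) + (-4)q ⟹ q = 1/2.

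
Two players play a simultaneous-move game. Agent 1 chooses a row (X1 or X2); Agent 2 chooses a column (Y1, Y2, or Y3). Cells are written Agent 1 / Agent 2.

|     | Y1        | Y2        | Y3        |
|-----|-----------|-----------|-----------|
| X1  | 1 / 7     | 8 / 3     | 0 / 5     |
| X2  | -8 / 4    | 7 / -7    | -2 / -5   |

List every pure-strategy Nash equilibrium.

(X1, Y1)

Check mutual best responses: a cell is a NE iff neither player can gain by unilaterally deviating.
Agent 1's best responses — vs Y1: X1 (payoff 1); vs Y2: X1 (payoff 8); vs Y3: X1 (payoff 0).
Agent 2's best responses — vs X1: Y1 (payoff 7); vs X2: Y1 (payoff 4).
The only mutual best response is (X1, Y1); neither player gains by switching there.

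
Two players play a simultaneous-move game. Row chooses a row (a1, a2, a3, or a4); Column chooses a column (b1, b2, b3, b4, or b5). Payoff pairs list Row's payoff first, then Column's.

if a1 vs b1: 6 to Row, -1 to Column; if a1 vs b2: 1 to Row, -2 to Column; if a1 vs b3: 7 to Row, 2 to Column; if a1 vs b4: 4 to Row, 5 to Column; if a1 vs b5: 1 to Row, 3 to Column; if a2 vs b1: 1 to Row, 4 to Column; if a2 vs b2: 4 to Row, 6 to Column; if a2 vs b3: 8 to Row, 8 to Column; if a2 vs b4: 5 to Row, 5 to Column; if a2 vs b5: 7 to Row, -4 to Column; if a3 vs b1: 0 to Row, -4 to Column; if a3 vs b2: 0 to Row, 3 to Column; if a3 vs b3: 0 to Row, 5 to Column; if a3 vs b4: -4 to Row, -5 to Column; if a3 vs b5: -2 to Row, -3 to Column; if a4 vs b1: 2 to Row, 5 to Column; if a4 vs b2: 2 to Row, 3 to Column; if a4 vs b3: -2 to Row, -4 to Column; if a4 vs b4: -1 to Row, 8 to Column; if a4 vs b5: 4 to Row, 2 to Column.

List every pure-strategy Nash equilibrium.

(a2, b3)

Find each player's best response to every opponent strategy; NE are the intersections.
Row's best responses — vs b1: a1 (payoff 6); vs b2: a2 (payoff 4); vs b3: a2 (payoff 8); vs b4: a2 (payoff 5); vs b5: a2 (payoff 7).
Column's best responses — vs a1: b4 (payoff 5); vs a2: b3 (payoff 8); vs a3: b3 (payoff 5); vs a4: b4 (payoff 8).
The only mutual best response is (a2, b3); neither player gains by switching there.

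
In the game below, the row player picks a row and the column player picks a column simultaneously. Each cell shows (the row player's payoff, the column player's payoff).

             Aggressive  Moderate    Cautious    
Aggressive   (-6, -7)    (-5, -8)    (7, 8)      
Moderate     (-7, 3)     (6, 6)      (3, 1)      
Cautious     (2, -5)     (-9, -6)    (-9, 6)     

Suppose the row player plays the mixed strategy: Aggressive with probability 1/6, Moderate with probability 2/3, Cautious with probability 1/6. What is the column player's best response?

Cautious

The column player's best reply maximizes expected payoff against the mix.
Aggressive: (1/6)·(-7) + (2/3)·3 + (1/6)·(-5) = 0
Moderate: (1/6)·(-8) + (2/3)·6 + (1/6)·(-6) = 5/3
Cautious: (1/6)·8 + (2/3)·1 + (1/6)·6 = 3
Highest expected payoff is 3, from Cautious.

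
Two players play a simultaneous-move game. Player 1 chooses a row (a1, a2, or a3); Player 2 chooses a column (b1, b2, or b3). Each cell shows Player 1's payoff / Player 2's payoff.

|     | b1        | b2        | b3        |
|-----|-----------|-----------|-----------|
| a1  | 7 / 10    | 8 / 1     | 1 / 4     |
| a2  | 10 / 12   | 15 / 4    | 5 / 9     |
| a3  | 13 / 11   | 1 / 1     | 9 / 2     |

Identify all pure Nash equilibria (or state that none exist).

A profile is a Nash equilibrium when each player is best-responding to the other.
Player 1's best responses — vs b1: a3 (payoff 13); vs b2: a2 (payoff 15); vs b3: a3 (payoff 9).
Player 2's best responses — vs a1: b1 (payoff 10); vs a2: b1 (payoff 12); vs a3: b1 (payoff 11).
The only mutual best response is (a3, b1); neither player gains by switching there.

(a3, b1)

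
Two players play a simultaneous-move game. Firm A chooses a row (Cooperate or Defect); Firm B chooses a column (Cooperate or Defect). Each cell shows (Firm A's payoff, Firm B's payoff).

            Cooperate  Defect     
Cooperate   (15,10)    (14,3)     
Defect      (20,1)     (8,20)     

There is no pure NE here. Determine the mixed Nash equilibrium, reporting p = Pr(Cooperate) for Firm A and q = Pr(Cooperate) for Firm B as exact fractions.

p = 19/26, q = 6/11

Each player's mixing probability is pinned down by making the *other* player indifferent.
Firm B indifferent between Cooperate and Defect: p·10 + (1−p)·1 = p·3 + (1−p)·20 ⟹ 1 + 9p = 20 + (-17)p ⟹ p = 19/26.
Firm A indifferent between Cooperate and Defect: q·15 + (1−q)·14 = q·20 + (1−q)·8 ⟹ 14 + 1q = 8 + 12q ⟹ q = 6/11.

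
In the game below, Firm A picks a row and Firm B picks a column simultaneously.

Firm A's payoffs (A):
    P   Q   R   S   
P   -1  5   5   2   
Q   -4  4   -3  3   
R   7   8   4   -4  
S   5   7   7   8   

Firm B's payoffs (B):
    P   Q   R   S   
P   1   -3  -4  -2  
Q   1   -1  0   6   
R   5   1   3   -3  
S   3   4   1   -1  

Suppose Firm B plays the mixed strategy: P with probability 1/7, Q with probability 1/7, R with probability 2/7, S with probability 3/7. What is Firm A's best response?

S

Compute Firm A's expected payoff from each pure strategy against the given mix.
P: (1/7)·(-1) + (1/7)·5 + (2/7)·5 + (3/7)·2 = 20/7
Q: (1/7)·(-4) + (1/7)·4 + (2/7)·(-3) + (3/7)·3 = 3/7
R: (1/7)·7 + (1/7)·8 + (2/7)·4 + (3/7)·(-4) = 11/7
S: (1/7)·5 + (1/7)·7 + (2/7)·7 + (3/7)·8 = 50/7
Highest expected payoff is 50/7, from S.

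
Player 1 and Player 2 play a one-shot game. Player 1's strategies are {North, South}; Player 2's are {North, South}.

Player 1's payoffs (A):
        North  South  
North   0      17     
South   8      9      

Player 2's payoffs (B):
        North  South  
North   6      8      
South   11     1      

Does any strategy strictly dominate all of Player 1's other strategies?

Check whether one of Player 1's strategies beats all alternatives regardless of what the opponent does.
North is not dominant: against North, South gives 8 > 0.
South is not dominant: against South, North gives 17 > 9.
No single strategy is best against every opponent action.

None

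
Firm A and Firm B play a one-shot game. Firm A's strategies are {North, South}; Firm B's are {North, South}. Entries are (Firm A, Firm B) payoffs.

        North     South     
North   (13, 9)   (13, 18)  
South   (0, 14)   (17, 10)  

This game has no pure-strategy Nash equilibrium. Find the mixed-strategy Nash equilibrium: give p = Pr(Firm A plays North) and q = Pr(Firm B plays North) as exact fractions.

Each player's mixing probability is pinned down by making the *other* player indifferent.
Firm B indifferent between North and South: p·9 + (1−p)·14 = p·18 + (1−p)·10 ⟹ 14 + (-5)p = 10 + 8p ⟹ p = 4/13.
Firm A indifferent between North and South: q·13 + (1−q)·13 = q·0 + (1−q)·17 ⟹ 13 + 0q = 17 + (-17)q ⟹ q = 4/17.

p = 4/13, q = 4/17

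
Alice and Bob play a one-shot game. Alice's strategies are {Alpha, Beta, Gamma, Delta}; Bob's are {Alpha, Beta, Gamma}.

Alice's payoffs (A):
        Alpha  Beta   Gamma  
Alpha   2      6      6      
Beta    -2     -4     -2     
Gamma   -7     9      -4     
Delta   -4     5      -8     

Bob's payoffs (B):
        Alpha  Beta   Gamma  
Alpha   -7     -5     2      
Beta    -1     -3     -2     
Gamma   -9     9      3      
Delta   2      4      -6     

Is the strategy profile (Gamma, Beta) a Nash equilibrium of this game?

Yes

Holding Bob at Beta: Alice gets 9 from Gamma, versus 6 from Alpha, -4 from Beta, 5 from Delta. No profitable deviation for Alice.
Holding Alice at Gamma: Bob gets 9 from Beta, versus -9 from Alpha, 3 from Gamma. No profitable deviation for Bob either.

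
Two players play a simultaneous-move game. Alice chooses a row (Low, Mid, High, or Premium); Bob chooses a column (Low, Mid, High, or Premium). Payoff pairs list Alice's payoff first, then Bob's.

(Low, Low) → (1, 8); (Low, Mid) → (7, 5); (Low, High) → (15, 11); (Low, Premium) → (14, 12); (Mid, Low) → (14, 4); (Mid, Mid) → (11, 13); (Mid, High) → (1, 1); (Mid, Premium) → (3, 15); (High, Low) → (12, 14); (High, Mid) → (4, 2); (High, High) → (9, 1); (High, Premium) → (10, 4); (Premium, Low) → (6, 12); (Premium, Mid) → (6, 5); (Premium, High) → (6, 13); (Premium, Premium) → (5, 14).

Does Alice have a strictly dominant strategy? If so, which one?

No strictly dominant strategy

Check whether one of Alice's strategies beats all alternatives regardless of what the opponent does.
Low is not dominant: against Low, Mid gives 14 > 1.
Mid is not dominant: against High, Low gives 15 > 1.
High is not dominant: against Low, Mid gives 14 > 12.
Premium is not dominant: against Low, Mid gives 14 > 6.
No single strategy is best against every opponent action.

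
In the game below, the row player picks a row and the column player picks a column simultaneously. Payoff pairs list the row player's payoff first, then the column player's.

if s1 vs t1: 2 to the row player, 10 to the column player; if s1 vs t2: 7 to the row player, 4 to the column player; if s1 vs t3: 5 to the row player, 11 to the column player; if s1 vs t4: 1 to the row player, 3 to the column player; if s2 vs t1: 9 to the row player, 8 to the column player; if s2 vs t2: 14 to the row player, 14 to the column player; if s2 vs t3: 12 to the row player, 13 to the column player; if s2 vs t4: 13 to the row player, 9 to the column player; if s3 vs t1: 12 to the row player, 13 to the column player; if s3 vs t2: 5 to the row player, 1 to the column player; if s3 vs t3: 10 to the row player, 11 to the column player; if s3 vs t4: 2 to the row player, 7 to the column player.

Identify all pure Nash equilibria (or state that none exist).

Check mutual best responses: a cell is a NE iff neither player can gain by unilaterally deviating.
The row player's best responses — vs t1: s3 (payoff 12); vs t2: s2 (payoff 14); vs t3: s2 (payoff 12); vs t4: s2 (payoff 13).
The column player's best responses — vs s1: t3 (payoff 11); vs s2: t2 (payoff 14); vs s3: t1 (payoff 13).
Mutual best responses occur at (s2, t2) and (s3, t1); at each, neither player gains by switching.

(s2, t2) and (s3, t1)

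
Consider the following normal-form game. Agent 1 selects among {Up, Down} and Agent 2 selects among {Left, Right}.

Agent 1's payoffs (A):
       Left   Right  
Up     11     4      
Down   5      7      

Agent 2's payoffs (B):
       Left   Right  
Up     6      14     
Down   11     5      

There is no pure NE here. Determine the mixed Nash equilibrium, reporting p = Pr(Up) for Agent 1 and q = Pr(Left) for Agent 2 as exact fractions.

Each player's mixing probability is pinned down by making the *other* player indifferent.
Agent 2 indifferent between Left and Right: p·6 + (1−p)·11 = p·14 + (1−p)·5 ⟹ 11 + (-5)p = 5 + 9p ⟹ p = 3/7.
Agent 1 indifferent between Up and Down: q·11 + (1−q)·4 = q·5 + (1−q)·7 ⟹ 4 + 7q = 7 + (-2)q ⟹ q = 1/3.

p = 3/7, q = 1/3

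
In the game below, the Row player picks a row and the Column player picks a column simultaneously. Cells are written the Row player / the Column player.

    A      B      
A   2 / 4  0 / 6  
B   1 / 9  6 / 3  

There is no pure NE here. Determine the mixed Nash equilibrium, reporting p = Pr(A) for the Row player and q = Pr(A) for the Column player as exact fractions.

p = 3/4, q = 6/7

Each player's mixing probability is pinned down by making the *other* player indifferent.
The Column player indifferent between A and B: p·4 + (1−p)·9 = p·6 + (1−p)·3 ⟹ 9 + (-5)p = 3 + 3p ⟹ p = 3/4.
The Row player indifferent between A and B: q·2 + (1−q)·0 = q·1 + (1−q)·6 ⟹ 0 + 2q = 6 + (-5)q ⟹ q = 6/7.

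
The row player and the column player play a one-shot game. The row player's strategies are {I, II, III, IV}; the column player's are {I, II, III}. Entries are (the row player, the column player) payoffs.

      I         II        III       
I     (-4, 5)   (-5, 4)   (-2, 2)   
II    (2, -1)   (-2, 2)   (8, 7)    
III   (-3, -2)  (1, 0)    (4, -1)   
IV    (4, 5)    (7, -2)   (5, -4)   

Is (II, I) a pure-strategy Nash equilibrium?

Holding the column player at I: the row player gets 2 from II but could get 4 by switching to IV. The row player has a profitable deviation.

No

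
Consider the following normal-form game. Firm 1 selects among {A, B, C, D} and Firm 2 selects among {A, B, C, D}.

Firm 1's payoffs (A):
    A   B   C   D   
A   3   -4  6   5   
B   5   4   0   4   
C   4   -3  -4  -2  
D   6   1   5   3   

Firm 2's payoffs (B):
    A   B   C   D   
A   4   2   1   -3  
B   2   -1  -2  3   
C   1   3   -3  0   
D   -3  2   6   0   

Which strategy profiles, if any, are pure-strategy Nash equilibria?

There is no pure-strategy Nash equilibrium

Find each player's best response to every opponent strategy; NE are the intersections.
Firm 1's best responses — vs A: D (payoff 6); vs B: B (payoff 4); vs C: A (payoff 6); vs D: A (payoff 5).
Firm 2's best responses — vs A: A (payoff 4); vs B: D (payoff 3); vs C: B (payoff 3); vs D: C (payoff 6).
No cell has both players best-responding. For instance, Firm 1's best reply to A is D, but against D Firm 2 prefers C over A.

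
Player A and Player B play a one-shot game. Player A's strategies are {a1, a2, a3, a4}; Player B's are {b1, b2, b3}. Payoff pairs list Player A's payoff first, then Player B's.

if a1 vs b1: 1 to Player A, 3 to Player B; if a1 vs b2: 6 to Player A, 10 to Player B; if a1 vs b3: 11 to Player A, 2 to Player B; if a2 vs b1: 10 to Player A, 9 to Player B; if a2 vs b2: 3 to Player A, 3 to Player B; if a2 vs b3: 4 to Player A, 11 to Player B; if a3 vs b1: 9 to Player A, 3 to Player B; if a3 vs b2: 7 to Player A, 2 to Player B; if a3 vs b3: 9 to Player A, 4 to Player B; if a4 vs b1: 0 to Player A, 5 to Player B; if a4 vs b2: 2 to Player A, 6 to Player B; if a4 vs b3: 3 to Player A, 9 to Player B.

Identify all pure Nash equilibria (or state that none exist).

A profile is a Nash equilibrium when each player is best-responding to the other.
Player A's best responses — vs b1: a2 (payoff 10); vs b2: a3 (payoff 7); vs b3: a1 (payoff 11).
Player B's best responses — vs a1: b2 (payoff 10); vs a2: b3 (payoff 11); vs a3: b3 (payoff 4); vs a4: b3 (payoff 9).
No cell has both players best-responding. For instance, Player A's best reply to b1 is a2, but against a2 Player B prefers b3 over b1.

No pure-strategy Nash equilibrium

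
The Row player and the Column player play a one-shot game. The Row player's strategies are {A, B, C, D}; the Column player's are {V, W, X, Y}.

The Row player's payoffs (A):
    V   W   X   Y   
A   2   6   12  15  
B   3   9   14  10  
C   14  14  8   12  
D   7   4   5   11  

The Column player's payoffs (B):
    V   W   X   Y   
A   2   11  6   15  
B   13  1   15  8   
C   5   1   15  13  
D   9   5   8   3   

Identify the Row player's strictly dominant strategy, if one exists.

No strictly dominant strategy

Check whether one of the Row player's strategies beats all alternatives regardless of what the opponent does.
A is not dominant: against V, B gives 3 > 2.
B is not dominant: against V, C gives 14 > 3.
C is not dominant: against X, A gives 12 > 8.
D is not dominant: against V, C gives 14 > 7.
No single strategy is best against every opponent action.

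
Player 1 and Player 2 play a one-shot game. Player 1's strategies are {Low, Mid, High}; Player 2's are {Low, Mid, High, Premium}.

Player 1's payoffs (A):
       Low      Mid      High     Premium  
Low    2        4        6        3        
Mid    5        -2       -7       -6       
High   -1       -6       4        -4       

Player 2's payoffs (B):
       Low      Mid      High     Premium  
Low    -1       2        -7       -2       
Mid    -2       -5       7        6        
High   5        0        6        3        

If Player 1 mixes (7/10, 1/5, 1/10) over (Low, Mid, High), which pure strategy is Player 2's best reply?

Mid

Compute Player 2's expected payoff from each pure strategy against the given mix.
Low: (7/10)·(-1) + (1/5)·(-2) + (1/10)·5 = -3/5
Mid: (7/10)·2 + (1/5)·(-5) + (1/10)·0 = 2/5
High: (7/10)·(-7) + (1/5)·7 + (1/10)·6 = -29/10
Premium: (7/10)·(-2) + (1/5)·6 + (1/10)·3 = 1/10
Highest expected payoff is 2/5, from Mid.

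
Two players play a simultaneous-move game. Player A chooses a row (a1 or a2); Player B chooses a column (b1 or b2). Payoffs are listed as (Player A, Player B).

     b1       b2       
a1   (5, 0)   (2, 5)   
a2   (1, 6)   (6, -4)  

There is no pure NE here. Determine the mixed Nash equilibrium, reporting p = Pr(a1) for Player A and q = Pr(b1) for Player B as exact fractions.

In a mixed NE each player is indifferent between their pure strategies, so the opponent's mix sets the indifference.
Player B indifferent between b1 and b2: p·0 + (1−p)·6 = p·5 + (1−p)·(-4) ⟹ 6 + (-6)p = (-4) + 9p ⟹ p = 2/3.
Player A indifferent between a1 and a2: q·5 + (1−q)·2 = q·1 + (1−q)·6 ⟹ 2 + 3q = 6 + (-5)q ⟹ q = 1/2.

p = 2/3, q = 1/2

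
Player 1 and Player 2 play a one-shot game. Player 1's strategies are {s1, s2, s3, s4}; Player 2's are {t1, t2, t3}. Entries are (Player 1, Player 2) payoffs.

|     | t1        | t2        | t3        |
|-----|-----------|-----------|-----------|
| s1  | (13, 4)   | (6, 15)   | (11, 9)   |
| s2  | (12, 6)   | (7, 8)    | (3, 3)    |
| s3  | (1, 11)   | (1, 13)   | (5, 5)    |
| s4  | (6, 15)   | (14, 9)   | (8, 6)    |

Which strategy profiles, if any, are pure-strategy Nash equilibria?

A profile is a Nash equilibrium when each player is best-responding to the other.
Player 1's best responses — vs t1: s1 (payoff 13); vs t2: s4 (payoff 14); vs t3: s1 (payoff 11).
Player 2's best responses — vs s1: t2 (payoff 15); vs s2: t2 (payoff 8); vs s3: t2 (payoff 13); vs s4: t1 (payoff 15).
No cell has both players best-responding. For instance, Player 1's best reply to t2 is s4, but against s4 Player 2 prefers t1 over t2.

There is no pure-strategy Nash equilibrium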